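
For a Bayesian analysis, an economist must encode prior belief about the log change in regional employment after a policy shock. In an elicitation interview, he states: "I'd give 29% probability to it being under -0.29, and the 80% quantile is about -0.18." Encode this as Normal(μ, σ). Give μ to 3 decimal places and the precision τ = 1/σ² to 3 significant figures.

μ = -0.246, τ = 161

The p-quantile of Normal(μ,σ) is μ + z_p·σ, with z_{0.29} = -0.5534 and z_{0.8} = 0.8416.
Eliminate σ: μ = (z₂·x₁ − z₁·x₂)/(z₂ − z₁) = (0.8416·-0.29 − (-0.5534)·-0.18)/1.395 = -0.246.
Then σ = (x₂ − x₁)/(z₂ − z₁) = (-0.18 − -0.29)/1.395 = 0.079.
Precision τ = 1/σ² = 1/0.07885² = 161.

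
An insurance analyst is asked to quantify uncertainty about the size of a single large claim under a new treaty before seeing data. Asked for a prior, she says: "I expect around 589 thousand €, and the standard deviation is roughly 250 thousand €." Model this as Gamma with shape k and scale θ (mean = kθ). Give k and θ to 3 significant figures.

For Gamma(k, scale θ): mean = kθ, variance = kθ², so CV = 1/√k.
CV = SD/mean = 250/589 = 0.4244, hence k = 1/CV² = 5.55.
Then θ = mean/k = 589/5.55 = 106.

k ≈ 5.55, θ ≈ 106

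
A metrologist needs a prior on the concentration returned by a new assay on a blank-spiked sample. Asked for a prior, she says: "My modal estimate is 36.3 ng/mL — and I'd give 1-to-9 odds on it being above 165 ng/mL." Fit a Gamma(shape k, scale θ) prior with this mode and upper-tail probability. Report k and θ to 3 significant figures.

Gamma(k,θ) with k>1 has mode (k−1)θ, so θ = 36.3/(k−1).
Need P(X < 165) = 0.9 with θ tied to k this way. Start at k = 2, θ = 36.3: P(X<165) ≈ 0.941.
Too high — lower k to spread out. Iterating converges to k ≈ 1.78.
Then θ = 36.3/(1.78−1) ≈ 46.3.

k ≈ 1.78, θ ≈ 46.3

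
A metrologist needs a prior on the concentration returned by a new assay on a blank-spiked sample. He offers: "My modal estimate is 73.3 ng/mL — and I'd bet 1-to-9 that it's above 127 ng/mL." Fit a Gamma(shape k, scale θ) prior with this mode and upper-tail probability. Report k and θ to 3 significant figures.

k ≈ 7.28, θ ≈ 11.7

Gamma(k,θ) with k>1 has mode (k−1)θ, so θ = 73.3/(k−1).
Need P(X < 127) = 0.9 with θ tied to k this way. Start at k = 2, θ = 73.3: P(X<127) ≈ 0.517.
Too low — raise k to concentrate. Iterating converges to k ≈ 7.28.
Then θ = 73.3/(7.28−1) ≈ 11.7.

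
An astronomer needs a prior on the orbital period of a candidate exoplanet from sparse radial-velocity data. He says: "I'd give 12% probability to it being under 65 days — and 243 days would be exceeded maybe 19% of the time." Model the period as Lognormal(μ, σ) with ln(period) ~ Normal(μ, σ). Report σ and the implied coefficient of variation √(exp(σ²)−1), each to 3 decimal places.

σ ≈ 0.642, CV ≈ 0.715

If T ~ Lognormal(μ,σ) then ln T ~ Normal(μ,σ), so the p-quantile of ln T is μ + z_p·σ.
ln(65) = 4.174 and ln(243) = 5.493; z_{0.12} = -1.175, z_{0.81} = 0.8779.
σ = (5.493 − 4.174)/(0.8779 − (-1.175)) = 0.642.
μ = 4.174 − (-1.175)·0.642 = 4.929.
CV = √(exp(σ²)−1) = √(exp(0.4126)−1) = 0.715.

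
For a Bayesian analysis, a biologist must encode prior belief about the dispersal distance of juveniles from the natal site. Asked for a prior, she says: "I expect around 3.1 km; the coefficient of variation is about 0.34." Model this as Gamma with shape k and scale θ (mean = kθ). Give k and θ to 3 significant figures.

k ≈ 8.65, θ ≈ 0.358

For Gamma(k, scale θ): mean = kθ, variance = kθ², so CV = 1/√k.
CV = 0.34, hence k = 1/CV² = 8.65.
Then θ = mean/k = 3.1/8.65 = 0.358.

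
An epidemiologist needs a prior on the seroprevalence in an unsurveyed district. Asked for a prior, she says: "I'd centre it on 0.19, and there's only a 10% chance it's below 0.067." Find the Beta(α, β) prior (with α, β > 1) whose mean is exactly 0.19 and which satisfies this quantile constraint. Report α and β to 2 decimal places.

With mean 0.19 fixed, write α = 0.19s, β = 0.81s where s = α+β.
Need P(θ < 0.067) = 0.1 under Beta(0.19s, 0.81s). Normal approximation: (q−m)/√(m(1−m)/s) ≈ z_{0.1} = -1.28, so s ≈ 0.19·0.81·(-1.28)²/(0.067−0.19)² = 16.7.
At s = 16.7: P(θ<0.067) ≈ 0.065. Adjusting to match 0.1 gives s ≈ 12.82.
So α = 0.19·12.82 ≈ 2.43, β = 0.81·12.82 ≈ 10.38.

α ≈ 2.43, β ≈ 10.38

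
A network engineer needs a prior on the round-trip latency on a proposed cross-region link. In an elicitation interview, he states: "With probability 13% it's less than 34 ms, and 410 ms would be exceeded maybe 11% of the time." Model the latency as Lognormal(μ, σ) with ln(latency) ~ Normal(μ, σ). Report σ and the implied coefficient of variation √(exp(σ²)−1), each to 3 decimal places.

σ ≈ 1.058, CV ≈ 1.437

If T ~ Lognormal(μ,σ) then ln T ~ Normal(μ,σ), so the p-quantile of ln T is μ + z_p·σ.
ln(34) = 3.526 and ln(410) = 6.016; z_{0.13} = -1.126, z_{0.89} = 1.227.
σ = (6.016 − 3.526)/(1.227 − (-1.126)) = 1.058.
μ = 3.526 − (-1.126)·1.058 = 4.718.
CV = √(exp(σ²)−1) = √(exp(1.1197)−1) = 1.437.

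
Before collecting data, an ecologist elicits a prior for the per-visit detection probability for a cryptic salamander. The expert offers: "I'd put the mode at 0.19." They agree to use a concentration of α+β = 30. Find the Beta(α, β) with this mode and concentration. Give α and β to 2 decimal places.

α = 6.32, β = 23.68

For α,β > 1 the Beta mode is (α−1)/(α+β−2). With α+β = 30, the mode is (α−1)/28.
Set (α−1)/28 = 0.19 → α = 1 + 0.19·28 = 6.32.
β = 30 − α = 23.68.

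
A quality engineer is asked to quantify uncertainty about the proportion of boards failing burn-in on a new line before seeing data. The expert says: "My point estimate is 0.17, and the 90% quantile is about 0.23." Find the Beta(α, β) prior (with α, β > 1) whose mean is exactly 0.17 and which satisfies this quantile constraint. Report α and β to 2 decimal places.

α ≈ 11.55, β ≈ 56.37

With mean 0.17 fixed, write α = 0.17s, β = 0.83s where s = α+β.
Need P(θ < 0.23) = 0.9 under Beta(0.17s, 0.83s). Normal approximation: (q−m)/√(m(1−m)/s) ≈ z_{0.9} = 1.28, so s ≈ 0.17·0.83·(1.28)²/(0.23−0.17)² = 64.4.
At s = 64.4: P(θ<0.23) ≈ 0.895. Adjusting to match 0.9 gives s ≈ 67.92.
So α = 0.17·67.92 ≈ 11.55, β = 0.83·67.92 ≈ 56.37.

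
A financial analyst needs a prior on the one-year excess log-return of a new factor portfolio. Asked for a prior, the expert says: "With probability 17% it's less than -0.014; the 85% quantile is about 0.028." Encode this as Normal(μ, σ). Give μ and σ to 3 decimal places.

μ = 0.006, σ = 0.021

For Normal(μ,σ), the p-quantile is μ + z_p·σ. Here z_{0.17} = -0.9542, z_{0.85} = 1.036.
So -0.014 = μ − 0.9542σ and 0.028 = μ + 1.036σ.
Subtracting: σ = (0.028 − -0.014)/(1.036 − (-0.9542)) = 0.021.
Then μ = -0.014 − (-0.9542)·0.021 = 0.006.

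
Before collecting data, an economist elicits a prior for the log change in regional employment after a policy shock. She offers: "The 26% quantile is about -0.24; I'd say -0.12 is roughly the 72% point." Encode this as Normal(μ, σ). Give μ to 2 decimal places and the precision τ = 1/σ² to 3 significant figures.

μ = -0.18, τ = 104

The p-quantile of Normal(μ,σ) is μ + z_p·σ, with z_{0.26} = -0.6433 and z_{0.72} = 0.5828.
Eliminate σ: μ = (z₂·x₁ − z₁·x₂)/(z₂ − z₁) = (0.5828·-0.24 − (-0.6433)·-0.12)/1.226 = -0.18.
Then σ = (x₂ − x₁)/(z₂ − z₁) = (-0.12 − -0.24)/1.226 = 0.10.
Precision τ = 1/σ² = 1/0.09786² = 104.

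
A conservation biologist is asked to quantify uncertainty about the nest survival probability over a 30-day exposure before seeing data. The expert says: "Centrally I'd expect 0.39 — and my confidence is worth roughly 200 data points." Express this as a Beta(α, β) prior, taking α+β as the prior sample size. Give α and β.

Under the effective-sample-size interpretation, Beta(α, β) has prior mean α/(α+β) and prior sample size α+β.
So α+β = 200 and α/(α+β) = 0.39, giving α = 0.39·200 = 78 and β = 200 − 78 = 122.

α = 78, β = 122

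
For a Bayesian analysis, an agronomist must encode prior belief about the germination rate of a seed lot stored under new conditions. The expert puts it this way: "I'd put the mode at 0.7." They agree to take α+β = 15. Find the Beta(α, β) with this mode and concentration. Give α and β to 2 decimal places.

α = 10.10, β = 4.90

For α,β > 1 the Beta mode is (α−1)/(α+β−2). With α+β = 15, the mode is (α−1)/13.
Set (α−1)/13 = 0.7 → α = 1 + 0.7·13 = 10.10.
β = 15 − α = 4.90.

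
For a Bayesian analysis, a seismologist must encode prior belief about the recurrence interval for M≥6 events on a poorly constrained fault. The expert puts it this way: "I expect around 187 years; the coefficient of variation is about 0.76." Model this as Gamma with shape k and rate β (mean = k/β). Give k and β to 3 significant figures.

k ≈ 1.73, β ≈ 0.00926

For Gamma(k, rate β): mean = k/β, variance = k/β², so CV = 1/√k.
CV = 0.76, hence k = 1/CV² = 1.73.
Then β = k/mean = 1.73/187 = 0.00926.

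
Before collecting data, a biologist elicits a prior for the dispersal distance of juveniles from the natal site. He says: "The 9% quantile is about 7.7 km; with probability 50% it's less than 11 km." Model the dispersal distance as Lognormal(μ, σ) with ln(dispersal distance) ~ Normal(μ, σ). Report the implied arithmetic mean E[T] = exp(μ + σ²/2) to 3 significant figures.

E[T] ≈ 11.4 km

If T ~ Lognormal(μ,σ) then ln T ~ Normal(μ,σ), so the p-quantile of ln T is μ + z_p·σ.
ln(7.7) = 2.041 and ln(11) = 2.398; z_{0.09} = -1.341, z_{0.5} = 0.
σ = (2.398 − 2.041)/(0 − (-1.341)) = 0.266.
μ = 2.041 − (-1.341)·0.266 = 2.398.
E[T] = exp(μ + σ²/2) = exp(2.398 + 0.0354) = 11.4 km.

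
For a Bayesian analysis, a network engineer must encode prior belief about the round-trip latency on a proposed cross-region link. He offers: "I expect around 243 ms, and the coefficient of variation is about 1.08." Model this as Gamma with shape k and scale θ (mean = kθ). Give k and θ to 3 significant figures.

For Gamma(k, scale θ): mean = kθ, variance = kθ², so CV = 1/√k.
CV = 1.08, hence k = 1/CV² = 0.857.
Then θ = mean/k = 243/0.857 = 283.

k ≈ 0.857, θ ≈ 283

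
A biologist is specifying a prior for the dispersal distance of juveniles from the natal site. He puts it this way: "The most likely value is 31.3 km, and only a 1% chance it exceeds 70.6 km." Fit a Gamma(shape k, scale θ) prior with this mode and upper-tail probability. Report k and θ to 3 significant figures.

k ≈ 8.25, θ ≈ 4.32

Gamma(k,θ) with k>1 has mode (k−1)θ, so θ = 31.3/(k−1).
Need P(X < 70.6) = 0.99 with θ tied to k this way. Start at k = 2, θ = 31.3: P(X<70.6) ≈ 0.659.
Too low — raise k to concentrate. Iterating converges to k ≈ 8.25.
Then θ = 31.3/(8.25−1) ≈ 4.32.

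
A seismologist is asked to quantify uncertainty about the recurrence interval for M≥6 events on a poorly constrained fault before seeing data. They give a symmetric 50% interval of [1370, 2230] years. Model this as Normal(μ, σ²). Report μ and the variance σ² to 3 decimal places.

μ = 1800.000, σ² = 406430.417

A symmetric 50% interval runs μ ± z·σ with z = 0.6745.
Half-width = 430, so σ = 430/0.6745 = 637.5190 and σ² = 406430.417.
μ is the interval midpoint, 1800.000.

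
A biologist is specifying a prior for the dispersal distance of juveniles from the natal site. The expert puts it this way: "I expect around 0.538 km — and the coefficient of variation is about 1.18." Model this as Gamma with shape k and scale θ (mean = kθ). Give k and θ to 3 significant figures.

For Gamma(k, scale θ): mean = kθ, variance = kθ², so CV = 1/√k.
CV = 1.18, hence k = 1/CV² = 0.718.
Then θ = mean/k = 0.538/0.718 = 0.749.

k ≈ 0.718, θ ≈ 0.749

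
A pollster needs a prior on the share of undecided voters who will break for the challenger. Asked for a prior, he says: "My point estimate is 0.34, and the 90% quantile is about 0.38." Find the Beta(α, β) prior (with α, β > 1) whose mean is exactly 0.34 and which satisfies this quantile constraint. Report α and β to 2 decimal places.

With mean 0.34 fixed, write α = 0.34s, β = 0.66s where s = α+β.
Need P(θ < 0.38) = 0.9 under Beta(0.34s, 0.66s). Normal approximation: (q−m)/√(m(1−m)/s) ≈ z_{0.9} = 1.28, so s ≈ 0.34·0.66·(1.28)²/(0.38−0.34)² = 230.3.
At s = 230.3: P(θ<0.38) ≈ 0.899. Adjusting to match 0.9 gives s ≈ 233.32.
So α = 0.34·233.32 ≈ 79.33, β = 0.66·233.32 ≈ 153.99.

α ≈ 79.33, β ≈ 153.99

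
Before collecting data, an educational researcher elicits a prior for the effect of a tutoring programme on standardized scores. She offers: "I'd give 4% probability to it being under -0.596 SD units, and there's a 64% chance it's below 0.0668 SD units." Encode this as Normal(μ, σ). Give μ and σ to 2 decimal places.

The p-quantile of Normal(μ,σ) is μ + z_p·σ, with z_{0.04} = -1.751 and z_{0.64} = 0.3585.
Eliminate σ: μ = (z₂·x₁ − z₁·x₂)/(z₂ − z₁) = (0.3585·-0.596 − (-1.751)·0.0668)/2.109 = -0.05.
Then σ = (x₂ − x₁)/(z₂ − z₁) = (0.0668 − -0.596)/2.109 = 0.31.

μ = -0.05, σ = 0.31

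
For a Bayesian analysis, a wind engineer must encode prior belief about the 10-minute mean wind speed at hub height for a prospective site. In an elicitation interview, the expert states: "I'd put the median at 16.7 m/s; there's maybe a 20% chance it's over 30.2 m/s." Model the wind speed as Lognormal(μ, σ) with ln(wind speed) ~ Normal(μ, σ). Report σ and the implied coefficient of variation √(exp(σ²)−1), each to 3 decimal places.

If T ~ Lognormal(μ,σ) then ln T ~ Normal(μ,σ), so the p-quantile of ln T is μ + z_p·σ.
ln(16.7) = 2.815 and ln(30.2) = 3.408; z_{0.5} = 0, z_{0.8} = 0.8416.
σ = (3.408 − 2.815)/(0.8416 − (0)) = 0.704.
μ = 2.815 − (0)·0.704 = 2.815.
CV = √(exp(σ²)−1) = √(exp(0.4955)−1) = 0.801.

σ ≈ 0.704, CV ≈ 0.801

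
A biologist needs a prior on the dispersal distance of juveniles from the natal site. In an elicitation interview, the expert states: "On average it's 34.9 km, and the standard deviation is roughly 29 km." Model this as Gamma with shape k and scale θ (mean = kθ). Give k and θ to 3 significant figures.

For Gamma(k, scale θ): mean = kθ, variance = kθ², so CV = 1/√k.
CV = SD/mean = 29/34.9 = 0.8309, hence k = 1/CV² = 1.45.
Then θ = mean/k = 34.9/1.45 = 24.1.

k ≈ 1.45, θ ≈ 24.1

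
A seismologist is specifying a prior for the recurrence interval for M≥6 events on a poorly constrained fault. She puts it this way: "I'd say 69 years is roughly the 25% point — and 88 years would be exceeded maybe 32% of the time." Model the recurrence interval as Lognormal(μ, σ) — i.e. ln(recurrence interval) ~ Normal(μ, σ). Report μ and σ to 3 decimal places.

If T ~ Lognormal(μ,σ) then ln T ~ Normal(μ,σ), so the p-quantile of ln T is μ + z_p·σ.
ln(69) = 4.234 and ln(88) = 4.477; z_{0.25} = -0.6745, z_{0.68} = 0.4677.
σ = (4.477 − 4.234)/(0.4677 − (-0.6745)) = 0.213.
μ = 4.234 − (-0.6745)·0.213 = 4.378.

μ ≈ 4.378, σ ≈ 0.213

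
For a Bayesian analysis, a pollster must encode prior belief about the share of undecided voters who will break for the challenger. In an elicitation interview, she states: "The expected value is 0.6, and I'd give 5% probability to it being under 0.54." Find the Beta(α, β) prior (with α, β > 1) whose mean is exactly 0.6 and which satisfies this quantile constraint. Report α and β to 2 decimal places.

α ≈ 109.96, β ≈ 73.31

With mean 0.6 fixed, write α = 0.6s, β = 0.4s where s = α+β.
Need P(θ < 0.54) = 0.05 under Beta(0.6s, 0.4s). Normal approximation: (q−m)/√(m(1−m)/s) ≈ z_{0.05} = -1.64, so s ≈ 0.6·0.4·(-1.64)²/(0.54−0.6)² = 180.4.
At s = 180.4: P(θ<0.54) ≈ 0.051. Adjusting to match 0.05 gives s ≈ 183.27.
So α = 0.6·183.27 ≈ 109.96, β = 0.4·183.27 ≈ 73.31.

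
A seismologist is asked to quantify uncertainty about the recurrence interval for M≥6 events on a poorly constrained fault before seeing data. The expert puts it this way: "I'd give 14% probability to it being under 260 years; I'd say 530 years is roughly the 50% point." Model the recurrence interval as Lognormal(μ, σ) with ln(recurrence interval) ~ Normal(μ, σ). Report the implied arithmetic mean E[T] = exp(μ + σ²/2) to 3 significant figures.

If T ~ Lognormal(μ,σ) then ln T ~ Normal(μ,σ), so the p-quantile of ln T is μ + z_p·σ.
ln(260) = 5.561 and ln(530) = 6.273; z_{0.14} = -1.08, z_{0.5} = 0.
σ = (6.273 − 5.561)/(0 − (-1.08)) = 0.659.
μ = 5.561 − (-1.08)·0.659 = 6.273.
E[T] = exp(μ + σ²/2) = exp(6.273 + 0.2173) = 659 years.

E[T] ≈ 659 years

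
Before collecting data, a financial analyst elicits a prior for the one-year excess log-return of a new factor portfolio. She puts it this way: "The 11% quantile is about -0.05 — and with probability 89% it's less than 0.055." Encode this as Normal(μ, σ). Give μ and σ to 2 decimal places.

μ = 0.00, σ = 0.04

The p-quantile of Normal(μ,σ) is μ + z_p·σ, with z_{0.11} = -1.227 and z_{0.89} = 1.227.
Eliminate σ: μ = (z₂·x₁ − z₁·x₂)/(z₂ − z₁) = (1.227·-0.05 − (-1.227)·0.055)/2.453 = 0.00.
Then σ = (x₂ − x₁)/(z₂ − z₁) = (0.055 − -0.05)/2.453 = 0.04.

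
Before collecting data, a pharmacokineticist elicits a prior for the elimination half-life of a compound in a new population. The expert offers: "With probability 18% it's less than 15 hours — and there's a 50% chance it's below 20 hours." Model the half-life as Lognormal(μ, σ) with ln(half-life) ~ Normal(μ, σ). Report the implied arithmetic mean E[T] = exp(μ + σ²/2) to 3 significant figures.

E[T] ≈ 21 hours

If T ~ Lognormal(μ,σ) then ln T ~ Normal(μ,σ), so the p-quantile of ln T is μ + z_p·σ.
ln(15) = 2.708 and ln(20) = 2.996; z_{0.18} = -0.9154, z_{0.5} = 0.
σ = (2.996 − 2.708)/(0 − (-0.9154)) = 0.314.
μ = 2.708 − (-0.9154)·0.314 = 2.996.
E[T] = exp(μ + σ²/2) = exp(2.996 + 0.0494) = 21 hours.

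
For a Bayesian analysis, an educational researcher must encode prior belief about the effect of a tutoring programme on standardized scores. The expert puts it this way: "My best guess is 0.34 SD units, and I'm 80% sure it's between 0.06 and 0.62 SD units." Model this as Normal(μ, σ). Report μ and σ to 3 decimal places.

A symmetric 80% interval runs μ ± z·σ with z = 1.282.
Half-width = 0.28, so σ = 0.28/1.282 = 0.218.
μ is the stated best guess, 0.340.

μ = 0.340, σ = 0.218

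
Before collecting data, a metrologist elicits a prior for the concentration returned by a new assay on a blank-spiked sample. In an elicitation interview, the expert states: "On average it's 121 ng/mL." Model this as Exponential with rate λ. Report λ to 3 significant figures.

λ ≈ 0.00826

Exponential mean = 1/λ, so λ = 1/121.0 = 0.00826.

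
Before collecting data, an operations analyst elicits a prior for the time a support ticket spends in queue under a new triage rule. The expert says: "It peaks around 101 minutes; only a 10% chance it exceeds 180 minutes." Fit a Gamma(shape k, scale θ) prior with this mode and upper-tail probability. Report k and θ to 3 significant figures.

Gamma(k,θ) with k>1 has mode (k−1)θ, so θ = 101/(k−1).
Need P(X < 180) = 0.9 with θ tied to k this way. Start at k = 2, θ = 101: P(X<180) ≈ 0.532.
Too low — raise k to concentrate. Iterating converges to k ≈ 6.7.
Then θ = 101/(6.7−1) ≈ 17.7.

k ≈ 6.7, θ ≈ 17.7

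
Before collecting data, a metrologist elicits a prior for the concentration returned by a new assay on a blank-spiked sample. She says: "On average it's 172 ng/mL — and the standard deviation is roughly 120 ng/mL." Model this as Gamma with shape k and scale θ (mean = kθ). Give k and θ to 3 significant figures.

k ≈ 2.05, θ ≈ 83.7

For Gamma(k, scale θ): mean = kθ, variance = kθ², so CV = 1/√k.
CV = SD/mean = 120/172 = 0.6977, hence k = 1/CV² = 2.05.
Then θ = mean/k = 172/2.05 = 83.7.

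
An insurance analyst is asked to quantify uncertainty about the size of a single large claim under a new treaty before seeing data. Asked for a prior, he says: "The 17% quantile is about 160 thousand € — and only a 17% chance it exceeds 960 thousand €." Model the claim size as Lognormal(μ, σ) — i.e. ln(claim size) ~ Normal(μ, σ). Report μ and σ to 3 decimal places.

If T ~ Lognormal(μ,σ) then ln T ~ Normal(μ,σ), so the p-quantile of ln T is μ + z_p·σ.
ln(160) = 5.075 and ln(960) = 6.867; z_{0.17} = -0.9542, z_{0.83} = 0.9542.
σ = (6.867 − 5.075)/(0.9542 − (-0.9542)) = 0.939.
μ = 5.075 − (-0.9542)·0.939 = 5.971.

μ ≈ 5.971, σ ≈ 0.939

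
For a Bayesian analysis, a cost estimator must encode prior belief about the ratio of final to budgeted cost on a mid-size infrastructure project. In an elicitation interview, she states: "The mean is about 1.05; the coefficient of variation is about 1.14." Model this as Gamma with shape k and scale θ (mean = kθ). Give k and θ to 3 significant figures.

For Gamma(k, scale θ): mean = kθ, variance = kθ², so CV = 1/√k.
CV = 1.14, hence k = 1/CV² = 0.769.
Then θ = mean/k = 1.05/0.769 = 1.36.

k ≈ 0.769, θ ≈ 1.36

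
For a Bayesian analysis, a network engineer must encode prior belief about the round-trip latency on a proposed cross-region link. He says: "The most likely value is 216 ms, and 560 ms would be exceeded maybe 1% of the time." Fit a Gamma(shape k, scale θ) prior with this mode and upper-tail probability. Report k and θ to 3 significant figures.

k ≈ 6.13, θ ≈ 42.1

Gamma(k,θ) with k>1 has mode (k−1)θ, so θ = 216/(k−1).
Need P(X < 560) = 0.99 with θ tied to k this way. Start at k = 2, θ = 216: P(X<560) ≈ 0.731.
Too low — raise k to concentrate. Iterating converges to k ≈ 6.13.
Then θ = 216/(6.13−1) ≈ 42.1.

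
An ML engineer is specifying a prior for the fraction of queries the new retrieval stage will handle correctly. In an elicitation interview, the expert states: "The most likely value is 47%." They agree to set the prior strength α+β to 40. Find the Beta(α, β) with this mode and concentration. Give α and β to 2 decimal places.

α = 18.86, β = 21.14

For α,β > 1 the Beta mode is (α−1)/(α+β−2). With α+β = 40, the mode is (α−1)/38.
Set (α−1)/38 = 0.47 → α = 1 + 0.47·38 = 18.86.
β = 40 − α = 21.14.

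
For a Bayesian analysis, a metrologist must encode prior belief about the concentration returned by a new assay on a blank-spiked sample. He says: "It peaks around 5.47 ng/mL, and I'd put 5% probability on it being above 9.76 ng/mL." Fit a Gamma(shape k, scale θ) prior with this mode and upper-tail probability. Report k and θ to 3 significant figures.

k ≈ 9.32, θ ≈ 0.658

Gamma(k,θ) with k>1 has mode (k−1)θ, so θ = 5.47/(k−1).
Need P(X < 9.76) = 0.95 with θ tied to k this way. Start at k = 2, θ = 5.47: P(X<9.76) ≈ 0.532.
Too low — raise k to concentrate. Iterating converges to k ≈ 9.32.
Then θ = 5.47/(9.32−1) ≈ 0.658.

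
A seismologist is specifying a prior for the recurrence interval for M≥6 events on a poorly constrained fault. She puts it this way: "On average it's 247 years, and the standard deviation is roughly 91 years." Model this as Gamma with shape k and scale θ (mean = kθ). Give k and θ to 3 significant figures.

k ≈ 7.37, θ ≈ 33.5

For Gamma(k, scale θ): mean = kθ, variance = kθ², so CV = 1/√k.
CV = SD/mean = 91/247 = 0.3684, hence k = 1/CV² = 7.37.
Then θ = mean/k = 247/7.37 = 33.5.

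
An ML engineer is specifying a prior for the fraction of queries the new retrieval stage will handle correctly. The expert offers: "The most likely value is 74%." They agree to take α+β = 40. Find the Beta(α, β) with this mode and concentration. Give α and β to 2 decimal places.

α = 29.12, β = 10.88

For α,β > 1 the Beta mode is (α−1)/(α+β−2). With α+β = 40, the mode is (α−1)/38.
Set (α−1)/38 = 0.74 → α = 1 + 0.74·38 = 29.12.
β = 40 − α = 10.88.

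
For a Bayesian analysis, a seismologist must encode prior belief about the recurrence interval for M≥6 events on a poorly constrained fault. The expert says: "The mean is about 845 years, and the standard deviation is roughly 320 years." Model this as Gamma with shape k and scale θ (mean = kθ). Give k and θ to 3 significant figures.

For Gamma(k, scale θ): mean = kθ, variance = kθ², so CV = 1/√k.
CV = SD/mean = 320/845 = 0.3787, hence k = 1/CV² = 6.97.
Then θ = mean/k = 845/6.97 = 121.

k ≈ 6.97, θ ≈ 121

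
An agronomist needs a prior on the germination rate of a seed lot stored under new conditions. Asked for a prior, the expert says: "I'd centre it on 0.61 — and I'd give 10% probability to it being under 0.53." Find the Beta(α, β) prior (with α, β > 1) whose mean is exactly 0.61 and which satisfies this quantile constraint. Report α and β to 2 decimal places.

With mean 0.61 fixed, write α = 0.61s, β = 0.39s where s = α+β.
Need P(θ < 0.53) = 0.1 under Beta(0.61s, 0.39s). Normal approximation: (q−m)/√(m(1−m)/s) ≈ z_{0.1} = -1.28, so s ≈ 0.61·0.39·(-1.28)²/(0.53−0.61)² = 61.1.
At s = 61.1: P(θ<0.53) ≈ 0.101. Adjusting to match 0.1 gives s ≈ 61.87.
So α = 0.61·61.87 ≈ 37.74, β = 0.39·61.87 ≈ 24.13.

α ≈ 37.74, β ≈ 24.13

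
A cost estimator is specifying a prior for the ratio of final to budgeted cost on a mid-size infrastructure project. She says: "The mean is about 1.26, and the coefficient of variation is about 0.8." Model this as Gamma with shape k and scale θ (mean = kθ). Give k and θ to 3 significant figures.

k ≈ 1.56, θ ≈ 0.806

For Gamma(k, scale θ): mean = kθ, variance = kθ², so CV = 1/√k.
CV = 0.8, hence k = 1/CV² = 1.56.
Then θ = mean/k = 1.26/1.56 = 0.806.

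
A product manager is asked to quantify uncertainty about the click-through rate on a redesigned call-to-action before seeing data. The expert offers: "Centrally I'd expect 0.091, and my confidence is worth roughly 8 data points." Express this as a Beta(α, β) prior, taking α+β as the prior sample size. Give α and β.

Under the effective-sample-size interpretation, Beta(α, β) has prior mean α/(α+β) and prior sample size α+β.
So α+β = 8 and α/(α+β) = 0.091, giving α = 0.091·8 = 0.728 and β = 8 − 0.728 = 7.272.

α = 0.728, β = 7.272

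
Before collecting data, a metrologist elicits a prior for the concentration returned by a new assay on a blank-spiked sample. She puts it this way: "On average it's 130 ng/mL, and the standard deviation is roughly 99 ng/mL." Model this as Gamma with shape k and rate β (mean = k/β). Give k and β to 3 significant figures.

k ≈ 1.72, β ≈ 0.0133

For Gamma(k, rate β): mean = k/β, variance = k/β², so CV = 1/√k.
CV = SD/mean = 99/130 = 0.7615, hence k = 1/CV² = 1.72.
Then β = k/mean = 1.72/130 = 0.0133.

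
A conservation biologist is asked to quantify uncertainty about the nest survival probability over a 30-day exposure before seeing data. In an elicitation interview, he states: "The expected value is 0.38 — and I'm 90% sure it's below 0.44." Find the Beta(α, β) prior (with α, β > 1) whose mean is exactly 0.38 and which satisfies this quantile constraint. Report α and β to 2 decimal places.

With mean 0.38 fixed, write α = 0.38s, β = 0.62s where s = α+β.
Need P(θ < 0.44) = 0.9 under Beta(0.38s, 0.62s). Normal approximation: (q−m)/√(m(1−m)/s) ≈ z_{0.9} = 1.28, so s ≈ 0.38·0.62·(1.28)²/(0.44−0.38)² = 107.5.
At s = 107.5: P(θ<0.44) ≈ 0.899. Adjusting to match 0.9 gives s ≈ 108.82.
So α = 0.38·108.82 ≈ 41.35, β = 0.62·108.82 ≈ 67.47.

α ≈ 41.35, β ≈ 67.47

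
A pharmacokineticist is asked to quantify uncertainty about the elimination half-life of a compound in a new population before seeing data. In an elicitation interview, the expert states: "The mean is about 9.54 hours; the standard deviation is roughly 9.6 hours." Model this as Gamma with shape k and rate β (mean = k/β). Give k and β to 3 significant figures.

k ≈ 0.988, β ≈ 0.104

For Gamma(k, rate β): mean = k/β, variance = k/β², so CV = 1/√k.
CV = SD/mean = 9.6/9.54 = 1.006, hence k = 1/CV² = 0.988.
Then β = k/mean = 0.988/9.54 = 0.104.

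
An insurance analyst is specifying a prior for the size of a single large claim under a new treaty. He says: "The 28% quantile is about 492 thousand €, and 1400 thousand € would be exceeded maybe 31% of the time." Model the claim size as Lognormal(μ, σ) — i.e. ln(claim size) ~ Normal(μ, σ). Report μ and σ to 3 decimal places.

μ ≈ 6.764, σ ≈ 0.969

If T ~ Lognormal(μ,σ) then ln T ~ Normal(μ,σ), so the p-quantile of ln T is μ + z_p·σ.
ln(492) = 6.198 and ln(1400) = 7.244; z_{0.28} = -0.5828, z_{0.69} = 0.4959.
σ = (7.244 − 6.198)/(0.4959 − (-0.5828)) = 0.969.
μ = 6.198 − (-0.5828)·0.969 = 6.764.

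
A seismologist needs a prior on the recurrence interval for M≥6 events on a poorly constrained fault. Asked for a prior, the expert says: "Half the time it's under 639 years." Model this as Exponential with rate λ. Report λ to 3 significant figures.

Exponential median = ln 2 / λ, so λ = ln 2 / 639.0 = 0.00108.

λ ≈ 0.00108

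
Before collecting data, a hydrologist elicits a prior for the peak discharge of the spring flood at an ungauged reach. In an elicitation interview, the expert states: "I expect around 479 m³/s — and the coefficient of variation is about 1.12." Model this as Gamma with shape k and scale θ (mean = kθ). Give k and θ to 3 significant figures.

For Gamma(k, scale θ): mean = kθ, variance = kθ², so CV = 1/√k.
CV = 1.12, hence k = 1/CV² = 0.797.
Then θ = mean/k = 479/0.797 = 601.

k ≈ 0.797, θ ≈ 601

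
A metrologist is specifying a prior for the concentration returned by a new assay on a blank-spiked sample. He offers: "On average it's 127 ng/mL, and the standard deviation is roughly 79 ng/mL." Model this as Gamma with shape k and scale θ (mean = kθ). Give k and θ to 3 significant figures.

k ≈ 2.58, θ ≈ 49.1

For Gamma(k, scale θ): mean = kθ, variance = kθ², so CV = 1/√k.
CV = SD/mean = 79/127 = 0.622, hence k = 1/CV² = 2.58.
Then θ = mean/k = 127/2.58 = 49.1.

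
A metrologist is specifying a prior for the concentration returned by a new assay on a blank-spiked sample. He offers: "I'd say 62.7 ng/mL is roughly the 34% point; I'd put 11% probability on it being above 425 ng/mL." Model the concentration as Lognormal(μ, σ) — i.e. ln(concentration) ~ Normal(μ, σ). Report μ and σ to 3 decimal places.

If T ~ Lognormal(μ,σ) then ln T ~ Normal(μ,σ), so the p-quantile of ln T is μ + z_p·σ.
ln(62.7) = 4.138 and ln(425) = 6.052; z_{0.34} = -0.4125, z_{0.89} = 1.227.
σ = (6.052 − 4.138)/(1.227 − (-0.4125)) = 1.168.
μ = 4.138 − (-0.4125)·1.168 = 4.620.

μ ≈ 4.620, σ ≈ 1.168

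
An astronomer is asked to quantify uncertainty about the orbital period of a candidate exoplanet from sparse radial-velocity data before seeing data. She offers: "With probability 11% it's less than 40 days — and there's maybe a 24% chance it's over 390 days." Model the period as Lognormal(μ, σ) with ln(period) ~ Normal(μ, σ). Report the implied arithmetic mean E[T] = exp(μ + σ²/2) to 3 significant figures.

E[T] ≈ 340 days

If T ~ Lognormal(μ,σ) then ln T ~ Normal(μ,σ), so the p-quantile of ln T is μ + z_p·σ.
ln(40) = 3.689 and ln(390) = 5.966; z_{0.11} = -1.227, z_{0.76} = 0.7063.
σ = (5.966 − 3.689)/(0.7063 − (-1.227)) = 1.178.
μ = 3.689 − (-1.227)·1.178 = 5.134.
E[T] = exp(μ + σ²/2) = exp(5.134 + 0.6941) = 340 days.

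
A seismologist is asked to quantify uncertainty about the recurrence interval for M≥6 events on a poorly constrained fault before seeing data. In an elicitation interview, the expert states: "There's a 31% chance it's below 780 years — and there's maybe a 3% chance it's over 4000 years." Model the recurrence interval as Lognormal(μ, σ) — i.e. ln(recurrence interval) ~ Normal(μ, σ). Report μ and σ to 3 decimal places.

If T ~ Lognormal(μ,σ) then ln T ~ Normal(μ,σ), so the p-quantile of ln T is μ + z_p·σ.
ln(780) = 6.659 and ln(4000) = 8.294; z_{0.31} = -0.4959, z_{0.97} = 1.881.
σ = (8.294 − 6.659)/(1.881 − (-0.4959)) = 0.688.
μ = 6.659 − (-0.4959)·0.688 = 7.000.

μ ≈ 7.000, σ ≈ 0.688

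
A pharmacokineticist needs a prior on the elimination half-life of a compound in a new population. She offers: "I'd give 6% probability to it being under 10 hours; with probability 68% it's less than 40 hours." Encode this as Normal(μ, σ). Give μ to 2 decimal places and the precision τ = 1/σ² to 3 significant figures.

For Normal(μ,σ), the p-quantile is μ + z_p·σ. Here z_{0.06} = -1.555, z_{0.68} = 0.4677.
So 10 = μ − 1.555σ and 40 = μ + 0.4677σ.
Subtracting: σ = (40 − 10)/(0.4677 − (-1.555)) = 14.83.
Then μ = 10 − (-1.555)·14.83 = 33.06.
Precision τ = 1/σ² = 1/14.83² = 0.00454.

μ = 33.06, τ = 0.00454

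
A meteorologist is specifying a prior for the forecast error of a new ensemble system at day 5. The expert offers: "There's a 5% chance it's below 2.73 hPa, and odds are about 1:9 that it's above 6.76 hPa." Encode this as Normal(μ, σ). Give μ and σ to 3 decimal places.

For Normal(μ,σ), the p-quantile is μ + z_p·σ. Here z_{0.05} = -1.645, z_{0.9} = 1.282.
So 2.73 = μ − 1.645σ and 6.76 = μ + 1.282σ.
Subtracting: σ = (6.76 − 2.73)/(1.282 − (-1.645)) = 1.377.
Then μ = 2.73 − (-1.645)·1.377 = 4.995.

μ = 4.995, σ = 1.377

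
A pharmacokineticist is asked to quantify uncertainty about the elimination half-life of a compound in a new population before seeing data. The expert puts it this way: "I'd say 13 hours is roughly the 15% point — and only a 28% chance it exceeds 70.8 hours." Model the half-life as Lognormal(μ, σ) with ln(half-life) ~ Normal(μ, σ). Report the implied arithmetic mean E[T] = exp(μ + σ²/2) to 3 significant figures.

If T ~ Lognormal(μ,σ) then ln T ~ Normal(μ,σ), so the p-quantile of ln T is μ + z_p·σ.
ln(13) = 2.565 and ln(70.8) = 4.26; z_{0.15} = -1.036, z_{0.72} = 0.5828.
σ = (4.26 − 2.565)/(0.5828 − (-1.036)) = 1.047.
μ = 2.565 − (-1.036)·1.047 = 3.650.
E[T] = exp(μ + σ²/2) = exp(3.650 + 0.5478) = 66.5 hours.

E[T] ≈ 66.5 hours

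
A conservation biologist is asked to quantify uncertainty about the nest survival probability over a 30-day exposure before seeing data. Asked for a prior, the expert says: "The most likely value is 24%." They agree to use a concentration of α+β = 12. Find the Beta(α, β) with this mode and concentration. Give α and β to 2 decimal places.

For α,β > 1 the Beta mode is (α−1)/(α+β−2). With α+β = 12, the mode is (α−1)/10.
Set (α−1)/10 = 0.24 → α = 1 + 0.24·10 = 3.40.
β = 12 − α = 8.60.

α = 3.40, β = 8.60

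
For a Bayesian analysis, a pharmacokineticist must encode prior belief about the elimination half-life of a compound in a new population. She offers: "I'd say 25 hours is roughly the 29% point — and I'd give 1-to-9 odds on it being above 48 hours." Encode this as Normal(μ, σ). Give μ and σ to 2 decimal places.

μ = 31.94, σ = 12.53

The p-quantile of Normal(μ,σ) is μ + z_p·σ, with z_{0.29} = -0.5534 and z_{0.9} = 1.282.
Eliminate σ: μ = (z₂·x₁ − z₁·x₂)/(z₂ − z₁) = (1.282·25 − (-0.5534)·48)/1.835 = 31.94.
Then σ = (x₂ − x₁)/(z₂ − z₁) = (48 − 25)/1.835 = 12.53.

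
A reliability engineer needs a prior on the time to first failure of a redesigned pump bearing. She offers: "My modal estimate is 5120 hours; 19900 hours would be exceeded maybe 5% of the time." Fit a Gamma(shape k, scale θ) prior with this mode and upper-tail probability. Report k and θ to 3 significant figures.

k ≈ 2.37, θ ≈ 3730

Gamma(k,θ) with k>1 has mode (k−1)θ, so θ = 5120/(k−1).
Need P(X < 19900) = 0.95 with θ tied to k this way. Start at k = 2, θ = 5120: P(X<19900) ≈ 0.900.
Too low — raise k to concentrate. Iterating converges to k ≈ 2.37.
Then θ = 5120/(2.37−1) ≈ 3730.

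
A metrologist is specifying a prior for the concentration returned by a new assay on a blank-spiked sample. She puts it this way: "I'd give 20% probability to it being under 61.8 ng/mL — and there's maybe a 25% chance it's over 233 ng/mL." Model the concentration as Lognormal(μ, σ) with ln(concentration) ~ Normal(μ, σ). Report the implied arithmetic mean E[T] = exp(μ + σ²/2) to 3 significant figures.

E[T] ≈ 189 ng/mL

If T ~ Lognormal(μ,σ) then ln T ~ Normal(μ,σ), so the p-quantile of ln T is μ + z_p·σ.
ln(61.8) = 4.124 and ln(233) = 5.451; z_{0.2} = -0.8416, z_{0.75} = 0.6745.
σ = (5.451 − 4.124)/(0.6745 − (-0.8416)) = 0.875.
μ = 4.124 − (-0.8416)·0.875 = 4.861.
E[T] = exp(μ + σ²/2) = exp(4.861 + 0.3831) = 189 ng/mL.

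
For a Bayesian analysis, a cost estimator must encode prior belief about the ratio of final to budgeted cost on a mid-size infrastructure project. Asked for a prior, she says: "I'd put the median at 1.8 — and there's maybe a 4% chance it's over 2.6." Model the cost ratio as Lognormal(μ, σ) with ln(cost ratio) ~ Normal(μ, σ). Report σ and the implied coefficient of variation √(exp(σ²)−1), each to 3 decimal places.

σ ≈ 0.210, CV ≈ 0.212

If T ~ Lognormal(μ,σ) then ln T ~ Normal(μ,σ), so the p-quantile of ln T is μ + z_p·σ.
ln(1.8) = 0.5878 and ln(2.6) = 0.9555; z_{0.5} = 0, z_{0.96} = 1.751.
σ = (0.9555 − 0.5878)/(1.751 − (0)) = 0.210.
μ = 0.5878 − (0)·0.210 = 0.588.
CV = √(exp(σ²)−1) = √(exp(0.0441)−1) = 0.212.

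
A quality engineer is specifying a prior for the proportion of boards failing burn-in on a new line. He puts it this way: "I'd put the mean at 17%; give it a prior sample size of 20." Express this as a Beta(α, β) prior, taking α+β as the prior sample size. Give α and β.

α = 3.4, β = 16.6

Under the effective-sample-size interpretation, Beta(α, β) has prior mean α/(α+β) and prior sample size α+β.
So α+β = 20 and α/(α+β) = 0.17, giving α = 0.17·20 = 3.4 and β = 20 − 3.4 = 16.6.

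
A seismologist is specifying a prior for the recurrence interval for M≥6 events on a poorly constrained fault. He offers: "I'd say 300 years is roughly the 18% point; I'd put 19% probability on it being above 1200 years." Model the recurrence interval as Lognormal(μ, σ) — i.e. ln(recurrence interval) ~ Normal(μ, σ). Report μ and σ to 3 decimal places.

μ ≈ 6.411, σ ≈ 0.773

If T ~ Lognormal(μ,σ) then ln T ~ Normal(μ,σ), so the p-quantile of ln T is μ + z_p·σ.
ln(300) = 5.704 and ln(1200) = 7.09; z_{0.18} = -0.9154, z_{0.81} = 0.8779.
σ = (7.09 − 5.704)/(0.8779 − (-0.9154)) = 0.773.
μ = 5.704 − (-0.9154)·0.773 = 6.411.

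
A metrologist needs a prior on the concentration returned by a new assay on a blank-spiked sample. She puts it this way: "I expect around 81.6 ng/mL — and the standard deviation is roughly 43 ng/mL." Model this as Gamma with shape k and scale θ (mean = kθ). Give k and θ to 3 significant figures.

k ≈ 3.6, θ ≈ 22.7

For Gamma(k, scale θ): mean = kθ, variance = kθ², so CV = 1/√k.
CV = SD/mean = 43/81.6 = 0.527, hence k = 1/CV² = 3.6.
Then θ = mean/k = 81.6/3.6 = 22.7.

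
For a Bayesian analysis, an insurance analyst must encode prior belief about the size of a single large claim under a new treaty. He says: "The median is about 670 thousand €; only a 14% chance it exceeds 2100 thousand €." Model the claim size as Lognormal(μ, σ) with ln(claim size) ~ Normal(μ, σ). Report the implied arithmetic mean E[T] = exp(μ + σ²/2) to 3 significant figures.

E[T] ≈ 1170 thousand €

If T ~ Lognormal(μ,σ) then ln T ~ Normal(μ,σ), so the p-quantile of ln T is μ + z_p·σ.
ln(670) = 6.507 and ln(2100) = 7.65; z_{0.5} = 0, z_{0.86} = 1.08.
σ = (7.65 − 6.507)/(1.08 − (0)) = 1.057.
μ = 6.507 − (0)·1.057 = 6.507.
E[T] = exp(μ + σ²/2) = exp(6.507 + 0.5591) = 1170 thousand €.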